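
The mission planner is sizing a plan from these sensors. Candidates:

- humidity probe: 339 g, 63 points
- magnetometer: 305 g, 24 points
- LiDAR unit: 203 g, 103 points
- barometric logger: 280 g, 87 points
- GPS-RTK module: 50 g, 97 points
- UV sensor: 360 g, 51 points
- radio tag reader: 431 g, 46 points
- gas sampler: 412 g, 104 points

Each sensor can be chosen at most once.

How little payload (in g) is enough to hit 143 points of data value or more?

Need the lightest bundle worth ≥ 143.
LiDAR unit + GPS-RTK module: 200 data value at 253 g.
Below 253 g the best achievable stays under 143.

253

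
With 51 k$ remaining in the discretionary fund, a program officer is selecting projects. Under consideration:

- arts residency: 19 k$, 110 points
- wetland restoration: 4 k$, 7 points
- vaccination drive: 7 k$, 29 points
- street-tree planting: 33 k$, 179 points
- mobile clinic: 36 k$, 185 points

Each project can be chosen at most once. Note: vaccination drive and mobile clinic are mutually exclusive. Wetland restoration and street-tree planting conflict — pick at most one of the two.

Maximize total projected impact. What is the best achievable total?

Filling by ratio: arts residency + wetland restoration + vaccination drive for 146, with 21 k$ left unused.
The 23 k$ tied up in arts residency and wetland restoration is better spent on street-tree planting — total rises to 208 (40 k$).
Nothing else feasible within 51 k$ beats 208.

208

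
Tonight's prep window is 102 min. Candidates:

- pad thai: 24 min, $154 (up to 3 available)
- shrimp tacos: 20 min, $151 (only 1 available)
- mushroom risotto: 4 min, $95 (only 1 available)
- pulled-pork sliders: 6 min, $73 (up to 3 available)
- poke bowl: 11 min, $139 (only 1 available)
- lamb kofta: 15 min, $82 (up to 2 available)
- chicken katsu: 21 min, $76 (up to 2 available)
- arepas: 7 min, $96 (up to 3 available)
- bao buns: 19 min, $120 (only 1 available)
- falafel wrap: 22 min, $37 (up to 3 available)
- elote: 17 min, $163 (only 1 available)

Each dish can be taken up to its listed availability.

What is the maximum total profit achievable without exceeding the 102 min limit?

The ratio heuristic lands on shrimp tacos + mushroom risotto + 3×pulled-pork sliders + poke bowl + 3×arepas + elote (1055) but leaves 11 min idle.
Dropping shrimp tacos frees 20 min; slotting in 2×lamb kofta (30 min) lifts the total to 1068 at 101 min.

1068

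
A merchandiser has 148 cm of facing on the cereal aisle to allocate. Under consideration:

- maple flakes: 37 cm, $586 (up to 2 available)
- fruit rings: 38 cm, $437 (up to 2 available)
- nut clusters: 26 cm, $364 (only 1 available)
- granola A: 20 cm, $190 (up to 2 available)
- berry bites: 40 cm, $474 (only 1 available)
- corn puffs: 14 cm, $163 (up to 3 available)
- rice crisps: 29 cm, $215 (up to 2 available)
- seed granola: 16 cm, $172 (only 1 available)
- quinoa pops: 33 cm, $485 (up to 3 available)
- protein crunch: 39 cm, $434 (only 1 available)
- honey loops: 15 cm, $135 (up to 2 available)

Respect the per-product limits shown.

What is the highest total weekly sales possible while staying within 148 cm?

Taking the top-ratio products first gives 2×maple flakes + 2×quinoa pops for 2142 (140 cm).
Replace quinoa pops with nut clusters + corn puffs: the trade gains 42 net, giving 2184 at 147 cm.

2184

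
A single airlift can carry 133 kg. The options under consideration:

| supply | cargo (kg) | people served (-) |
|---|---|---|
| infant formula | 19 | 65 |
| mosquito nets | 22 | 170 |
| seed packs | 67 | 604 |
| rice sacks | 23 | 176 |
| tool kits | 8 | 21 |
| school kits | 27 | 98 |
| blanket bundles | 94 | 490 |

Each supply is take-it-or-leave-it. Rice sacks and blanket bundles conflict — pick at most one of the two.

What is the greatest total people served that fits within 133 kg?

Best packing: infant formula + mosquito nets + seed packs + rice sacks — 131 kg, 1015 total.
The closest alternative, mosquito nets + seed packs + rice sacks + tool kits, reaches only 971.

1015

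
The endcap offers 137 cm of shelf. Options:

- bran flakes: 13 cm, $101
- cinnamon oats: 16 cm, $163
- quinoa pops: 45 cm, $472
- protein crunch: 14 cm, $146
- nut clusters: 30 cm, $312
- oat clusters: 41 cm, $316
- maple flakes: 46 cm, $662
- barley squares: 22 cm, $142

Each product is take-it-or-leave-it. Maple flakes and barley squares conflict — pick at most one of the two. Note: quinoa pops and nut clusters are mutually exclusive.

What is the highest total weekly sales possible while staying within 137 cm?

Bran flakes + cinnamon oats + quinoa pops + protein crunch + maple flakes uses 134 of the 137 cm and totals 1544.

1544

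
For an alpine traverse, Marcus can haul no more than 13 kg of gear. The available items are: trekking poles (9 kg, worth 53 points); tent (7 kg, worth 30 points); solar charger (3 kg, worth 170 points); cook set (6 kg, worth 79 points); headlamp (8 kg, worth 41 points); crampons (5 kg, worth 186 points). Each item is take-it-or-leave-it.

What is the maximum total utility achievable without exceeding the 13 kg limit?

356

Taking solar charger + crampons: 8 kg used, 356 in utility.
Nothing else within 13 kg beats 356.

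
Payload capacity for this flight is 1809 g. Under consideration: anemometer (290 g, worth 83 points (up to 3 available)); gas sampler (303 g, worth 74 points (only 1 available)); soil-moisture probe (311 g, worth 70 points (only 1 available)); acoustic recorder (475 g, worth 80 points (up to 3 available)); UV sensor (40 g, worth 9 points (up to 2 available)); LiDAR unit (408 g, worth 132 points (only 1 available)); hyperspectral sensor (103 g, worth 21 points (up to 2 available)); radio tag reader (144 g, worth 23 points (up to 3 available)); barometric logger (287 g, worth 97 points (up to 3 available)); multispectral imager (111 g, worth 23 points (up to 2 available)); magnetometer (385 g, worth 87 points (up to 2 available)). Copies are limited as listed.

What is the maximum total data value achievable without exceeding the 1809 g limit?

Ranking by ratio (data value/g): barometric logger 0.34, LiDAR unit 0.32, anemometer 0.29.
Filling by ratio: anemometer + 2×UV sensor + LiDAR unit + 3×barometric logger + multispectral imager for 547, with 59 g left unused.
Dropping UV sensor and multispectral imager frees 151 g; slotting in 2×hyperspectral sensor (206 g) lifts the total to 557 at 1805 g.
The spare 4 g is too small for any remaining sensor, and no exchange beats 557.

557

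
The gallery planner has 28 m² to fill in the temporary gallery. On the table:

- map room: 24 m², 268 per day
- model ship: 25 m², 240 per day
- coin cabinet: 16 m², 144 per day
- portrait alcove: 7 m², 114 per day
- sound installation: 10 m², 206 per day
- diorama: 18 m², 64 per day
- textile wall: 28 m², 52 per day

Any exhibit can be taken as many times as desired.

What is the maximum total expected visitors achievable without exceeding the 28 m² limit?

The ratio ordering already packs tightly: portrait alcove + 2×sound installation, 27 m², 526.
No other feasible combination exceeds 526.

526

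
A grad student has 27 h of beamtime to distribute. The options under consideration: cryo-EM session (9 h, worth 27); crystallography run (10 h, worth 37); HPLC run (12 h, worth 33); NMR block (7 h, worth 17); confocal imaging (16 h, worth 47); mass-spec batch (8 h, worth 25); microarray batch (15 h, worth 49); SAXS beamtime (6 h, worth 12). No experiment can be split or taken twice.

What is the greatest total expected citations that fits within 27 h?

By expected citations per h: crystallography run 3.70, microarray batch 3.27, mass-spec batch 3.12, cryo-EM session 3.00 lead.
Taking the top-ratio experiments first gives crystallography run + microarray batch for 86 (25 h).
The 15 h tied up in microarray batch is better spent on cryo-EM session + mass-spec batch — total rises to 89 (27 h).
The closest alternative, crystallography run + microarray batch, reaches only 86.

89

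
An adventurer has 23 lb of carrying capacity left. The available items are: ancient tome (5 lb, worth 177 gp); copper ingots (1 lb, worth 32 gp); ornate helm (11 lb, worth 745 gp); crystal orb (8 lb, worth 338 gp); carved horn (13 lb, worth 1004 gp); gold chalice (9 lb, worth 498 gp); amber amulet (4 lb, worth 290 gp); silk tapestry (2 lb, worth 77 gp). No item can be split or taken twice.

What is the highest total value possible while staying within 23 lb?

1534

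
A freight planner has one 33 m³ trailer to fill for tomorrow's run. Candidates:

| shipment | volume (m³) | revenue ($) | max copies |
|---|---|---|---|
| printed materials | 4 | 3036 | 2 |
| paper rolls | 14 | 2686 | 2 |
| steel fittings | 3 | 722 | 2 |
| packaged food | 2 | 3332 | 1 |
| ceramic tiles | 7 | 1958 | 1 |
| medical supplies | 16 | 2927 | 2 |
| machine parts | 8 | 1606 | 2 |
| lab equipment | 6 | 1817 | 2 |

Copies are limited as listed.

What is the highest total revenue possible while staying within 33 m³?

15718

The ratio ordering already packs tightly: 2×printed materials + steel fittings + packaged food + ceramic tiles + 2×lab equipment, 32 m³, 15718.
The spare 1 m³ is too small for any remaining shipment, and no exchange beats 15718.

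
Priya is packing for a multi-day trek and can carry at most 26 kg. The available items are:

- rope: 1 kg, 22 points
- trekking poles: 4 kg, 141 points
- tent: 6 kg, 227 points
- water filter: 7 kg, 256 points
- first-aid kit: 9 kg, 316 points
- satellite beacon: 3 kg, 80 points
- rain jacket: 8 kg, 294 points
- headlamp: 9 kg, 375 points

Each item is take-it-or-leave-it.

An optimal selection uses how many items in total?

4

Optimal total is 999.
For example trekking poles + tent + water filter + headlamp achieves it, using 26 kg.
Every optimal selection uses 4 items.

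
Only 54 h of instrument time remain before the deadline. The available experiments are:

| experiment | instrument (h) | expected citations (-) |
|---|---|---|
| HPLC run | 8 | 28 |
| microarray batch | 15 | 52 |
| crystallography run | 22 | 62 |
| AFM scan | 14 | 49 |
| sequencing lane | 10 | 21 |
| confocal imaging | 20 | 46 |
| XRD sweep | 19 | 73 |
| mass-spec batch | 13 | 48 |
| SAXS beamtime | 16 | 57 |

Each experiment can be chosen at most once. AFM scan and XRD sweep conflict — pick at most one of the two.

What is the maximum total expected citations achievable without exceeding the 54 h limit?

Ranking by ratio (expected citations/h): XRD sweep 3.84, mass-spec batch 3.69, SAXS beamtime 3.56, HPLC run 3.50.
A density-first pass picks XRD sweep + mass-spec batch + SAXS beamtime — 178 at 48 h.
Reworking the packing: HPLC run + microarray batch + AFM scan + SAXS beamtime uses 53 h and improves the total to 186.
Runner-up HPLC run + microarray batch + mass-spec batch + SAXS beamtime tops out at 185.

186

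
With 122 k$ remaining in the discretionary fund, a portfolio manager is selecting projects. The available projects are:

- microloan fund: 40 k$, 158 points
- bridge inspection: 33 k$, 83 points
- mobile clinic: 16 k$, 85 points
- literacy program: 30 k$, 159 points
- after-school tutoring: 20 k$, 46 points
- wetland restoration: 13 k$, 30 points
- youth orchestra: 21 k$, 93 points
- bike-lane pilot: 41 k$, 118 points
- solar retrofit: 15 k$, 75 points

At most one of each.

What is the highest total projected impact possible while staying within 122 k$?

Microloan fund + mobile clinic + literacy program + youth orchestra + solar retrofit uses 122 of the 122 k$ and totals 570.
Nothing else within 122 k$ beats 570.

570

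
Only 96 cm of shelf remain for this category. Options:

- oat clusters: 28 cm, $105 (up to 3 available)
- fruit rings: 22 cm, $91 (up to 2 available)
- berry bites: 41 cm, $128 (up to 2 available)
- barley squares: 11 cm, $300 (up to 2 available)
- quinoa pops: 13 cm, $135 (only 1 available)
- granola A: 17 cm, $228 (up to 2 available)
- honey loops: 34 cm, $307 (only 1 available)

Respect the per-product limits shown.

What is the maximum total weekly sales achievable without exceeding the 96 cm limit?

By weekly sales per cm: barley squares 27.27, granola A 13.41, quinoa pops 10.38, honey loops 9.03 lead.
Filling by ratio: fruit rings + 2×barley squares + quinoa pops + 2×granola A for 1282, with 5 cm left unused.
Replace fruit rings and quinoa pops with honey loops: the trade gains 81 net, giving 1363 at 90 cm.
The spare 6 cm is too small for any remaining product, and no exchange beats 1363.

1363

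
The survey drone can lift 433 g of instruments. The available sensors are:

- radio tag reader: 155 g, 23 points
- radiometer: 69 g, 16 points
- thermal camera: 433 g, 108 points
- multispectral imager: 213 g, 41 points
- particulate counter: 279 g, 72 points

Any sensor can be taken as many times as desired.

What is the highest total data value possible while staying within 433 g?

Greedy by ratio would take 2×radiometer + particulate counter: 417 g used, total 104.
Dropping 2×radiometer and particulate counter frees 417 g; slotting in thermal camera (433 g) lifts the total to 108 at 433 g.
Every other selection either busts 433 g or fails to beat 108.

108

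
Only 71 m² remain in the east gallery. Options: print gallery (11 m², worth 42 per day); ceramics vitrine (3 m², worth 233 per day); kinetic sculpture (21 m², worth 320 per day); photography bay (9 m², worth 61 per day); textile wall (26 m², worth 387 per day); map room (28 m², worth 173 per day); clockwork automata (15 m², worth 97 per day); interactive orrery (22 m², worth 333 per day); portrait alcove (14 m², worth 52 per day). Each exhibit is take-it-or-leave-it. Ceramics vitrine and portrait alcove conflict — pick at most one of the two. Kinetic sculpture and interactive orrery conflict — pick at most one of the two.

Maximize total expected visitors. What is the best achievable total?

Print gallery + ceramics vitrine + photography bay + textile wall + interactive orrery uses 71 of the 71 m² and totals 1056.
Runner-up ceramics vitrine + textile wall + clockwork automata + interactive orrery tops out at 1050.

1056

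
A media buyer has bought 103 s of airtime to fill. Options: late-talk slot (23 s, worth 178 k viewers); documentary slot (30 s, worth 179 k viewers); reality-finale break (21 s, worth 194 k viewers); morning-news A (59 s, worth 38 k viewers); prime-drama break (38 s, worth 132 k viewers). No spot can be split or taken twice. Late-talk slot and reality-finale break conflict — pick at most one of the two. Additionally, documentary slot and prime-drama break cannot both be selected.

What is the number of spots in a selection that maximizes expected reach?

2

Best achievable expected reach is 373.
documentary slot + reality-finale break hits 373 at 51 s.
Any selection reaching 373 contains exactly 2 spots.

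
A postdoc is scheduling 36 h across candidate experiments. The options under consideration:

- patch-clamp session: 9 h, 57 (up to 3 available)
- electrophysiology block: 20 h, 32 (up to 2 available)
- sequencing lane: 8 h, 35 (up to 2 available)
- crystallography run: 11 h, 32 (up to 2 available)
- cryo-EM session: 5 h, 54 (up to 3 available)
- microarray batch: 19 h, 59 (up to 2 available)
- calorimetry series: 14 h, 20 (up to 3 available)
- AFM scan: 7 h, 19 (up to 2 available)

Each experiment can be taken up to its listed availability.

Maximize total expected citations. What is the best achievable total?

The ratio ordering already packs tightly: 2×patch-clamp session + 3×cryo-EM session, 33 h, 276.
Nothing else within 36 h beats 276.

276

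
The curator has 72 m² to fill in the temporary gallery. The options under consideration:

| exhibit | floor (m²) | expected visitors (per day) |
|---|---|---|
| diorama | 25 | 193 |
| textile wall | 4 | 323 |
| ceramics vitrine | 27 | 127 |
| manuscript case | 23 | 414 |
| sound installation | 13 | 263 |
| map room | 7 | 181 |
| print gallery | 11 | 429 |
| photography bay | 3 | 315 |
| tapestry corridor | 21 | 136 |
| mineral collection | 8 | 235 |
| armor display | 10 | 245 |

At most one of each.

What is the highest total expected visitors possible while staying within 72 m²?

The ratio heuristic lands on textile wall + sound installation + map room + print gallery + photography bay + mineral collection + armor display (1991) but leaves 16 m² idle.
The 7 m² tied up in map room is better spent on manuscript case — total rises to 2224 (72 m²).
Next best is textile wall + manuscript case + sound installation + map room + print gallery + photography bay + armor display at 2170 (71 m²) — short by 54.

2224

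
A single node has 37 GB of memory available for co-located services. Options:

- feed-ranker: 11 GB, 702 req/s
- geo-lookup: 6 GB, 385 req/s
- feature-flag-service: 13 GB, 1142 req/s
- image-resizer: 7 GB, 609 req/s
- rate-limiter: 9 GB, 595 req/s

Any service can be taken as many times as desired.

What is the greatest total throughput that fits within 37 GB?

3045

The ratio heuristic lands on 2×feature-flag-service + image-resizer (2893) but leaves 4 GB idle.
Dropping 2×feature-flag-service frees 26 GB; slotting in 4×image-resizer (28 GB) lifts the total to 3045 at 35 GB.
Nothing else within 37 GB beats 3045.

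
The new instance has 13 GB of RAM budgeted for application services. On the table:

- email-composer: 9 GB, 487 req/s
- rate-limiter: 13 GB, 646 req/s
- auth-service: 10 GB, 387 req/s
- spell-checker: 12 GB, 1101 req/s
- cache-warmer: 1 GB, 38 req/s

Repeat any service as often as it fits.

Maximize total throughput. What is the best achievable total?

1139

Ranking by ratio (throughput/GB): spell-checker 91.75, email-composer 54.11, rate-limiter 49.69.
The ratio ordering already packs tightly: spell-checker + cache-warmer, 13 GB, 1139.
Nothing else within 13 GB beats 1139.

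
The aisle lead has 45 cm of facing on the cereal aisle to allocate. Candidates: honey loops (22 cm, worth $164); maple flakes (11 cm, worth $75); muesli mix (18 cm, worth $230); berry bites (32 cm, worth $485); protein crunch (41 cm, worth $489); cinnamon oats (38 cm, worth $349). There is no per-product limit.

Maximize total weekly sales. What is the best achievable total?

560

Best packing: maple flakes + berry bites — 43 cm, 560 total.
Nothing else within 45 cm beats 560.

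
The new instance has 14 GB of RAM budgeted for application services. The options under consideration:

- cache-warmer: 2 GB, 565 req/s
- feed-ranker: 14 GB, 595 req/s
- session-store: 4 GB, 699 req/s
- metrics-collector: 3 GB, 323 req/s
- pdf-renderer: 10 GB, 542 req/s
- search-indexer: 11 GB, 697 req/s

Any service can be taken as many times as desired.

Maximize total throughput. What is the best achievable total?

3955

The ratio ordering already packs tightly: 7×cache-warmer, 14 GB, 3955.
That's the maximum — no swap from here does better than 3955.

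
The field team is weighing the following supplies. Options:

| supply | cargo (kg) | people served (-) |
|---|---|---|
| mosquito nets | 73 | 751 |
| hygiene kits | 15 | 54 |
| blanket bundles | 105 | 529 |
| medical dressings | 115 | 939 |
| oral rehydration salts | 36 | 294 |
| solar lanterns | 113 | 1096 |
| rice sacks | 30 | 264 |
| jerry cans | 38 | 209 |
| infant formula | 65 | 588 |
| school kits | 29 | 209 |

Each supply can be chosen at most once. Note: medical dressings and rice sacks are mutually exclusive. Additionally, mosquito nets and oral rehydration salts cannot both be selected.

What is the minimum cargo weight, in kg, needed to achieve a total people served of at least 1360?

143

Look for the lowest-cargo combination reaching 1360.
solar lanterns + rice sacks: 1360 people served at 143 kg.
No combination under 143 kg hits 1360.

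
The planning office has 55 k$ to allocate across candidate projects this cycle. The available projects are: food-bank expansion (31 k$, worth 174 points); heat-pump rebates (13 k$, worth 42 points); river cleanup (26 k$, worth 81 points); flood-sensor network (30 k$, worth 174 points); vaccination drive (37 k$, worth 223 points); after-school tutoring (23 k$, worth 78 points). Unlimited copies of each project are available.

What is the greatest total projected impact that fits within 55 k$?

Ranking by ratio (projected impact/k$): vaccination drive 6.03, flood-sensor network 5.80, food-bank expansion 5.61, after-school tutoring 3.39.
Best packing: heat-pump rebates + vaccination drive — 50 k$, 265 total.
No other feasible combination exceeds 265.

265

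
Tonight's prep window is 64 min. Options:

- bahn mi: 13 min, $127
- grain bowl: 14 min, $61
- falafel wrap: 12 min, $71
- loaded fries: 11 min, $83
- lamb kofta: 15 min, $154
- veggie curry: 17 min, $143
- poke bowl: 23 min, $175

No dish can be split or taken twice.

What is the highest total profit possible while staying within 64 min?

539

Filling by ratio: bahn mi + loaded fries + lamb kofta + veggie curry for 507, with 8 min left unused.
Replace veggie curry with poke bowl: the trade gains 32 net, giving 539 at 62 min.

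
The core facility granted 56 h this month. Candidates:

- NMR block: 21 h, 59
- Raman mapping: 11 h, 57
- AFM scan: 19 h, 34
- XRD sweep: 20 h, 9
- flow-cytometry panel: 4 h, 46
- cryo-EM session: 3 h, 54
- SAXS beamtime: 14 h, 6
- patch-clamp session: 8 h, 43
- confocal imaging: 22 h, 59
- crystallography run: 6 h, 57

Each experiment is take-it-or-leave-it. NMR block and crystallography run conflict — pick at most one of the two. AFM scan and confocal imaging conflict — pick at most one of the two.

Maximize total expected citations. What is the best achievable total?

Best packing: Raman mapping + flow-cytometry panel + cryo-EM session + patch-clamp session + confocal imaging + crystallography run — 54 h, 316 total.

316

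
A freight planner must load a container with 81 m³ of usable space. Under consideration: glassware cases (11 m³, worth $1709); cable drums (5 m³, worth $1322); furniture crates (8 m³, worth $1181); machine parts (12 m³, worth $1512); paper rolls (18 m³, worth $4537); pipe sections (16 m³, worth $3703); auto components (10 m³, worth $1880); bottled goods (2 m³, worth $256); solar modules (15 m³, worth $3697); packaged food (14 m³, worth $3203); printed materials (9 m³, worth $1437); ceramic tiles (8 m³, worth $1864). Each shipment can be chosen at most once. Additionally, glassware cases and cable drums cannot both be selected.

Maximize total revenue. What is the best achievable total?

18884

Density check — cable drums 264.40, paper rolls 252.06, solar modules 246.47 are the best per m³.
Filling by ratio: cable drums + paper rolls + pipe sections + bottled goods + solar modules + packaged food + ceramic tiles for 18582, with 3 m³ left unused.
The 7 m³ tied up in cable drums and bottled goods is better spent on auto components — total rises to 18884 (81 m³).
The closest alternative, cable drums + paper rolls + pipe sections + auto components + bottled goods + solar modules + packaged food, reaches only 18598.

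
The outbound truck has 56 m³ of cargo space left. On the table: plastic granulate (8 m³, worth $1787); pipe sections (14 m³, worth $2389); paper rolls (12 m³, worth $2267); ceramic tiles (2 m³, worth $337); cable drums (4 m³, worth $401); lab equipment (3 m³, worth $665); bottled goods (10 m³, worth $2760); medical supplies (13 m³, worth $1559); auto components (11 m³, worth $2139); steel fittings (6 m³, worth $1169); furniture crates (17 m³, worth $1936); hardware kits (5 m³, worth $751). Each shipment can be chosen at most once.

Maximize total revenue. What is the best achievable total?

11538

Greedy by ratio would take plastic granulate + paper rolls + ceramic tiles + cable drums + lab equipment + bottled goods + auto components + steel fittings: 56 m³ used, total 11525.
Dropping ceramic tiles and cable drums frees 6 m³; slotting in hardware kits (5 m³) lifts the total to 11538 at 55 m³.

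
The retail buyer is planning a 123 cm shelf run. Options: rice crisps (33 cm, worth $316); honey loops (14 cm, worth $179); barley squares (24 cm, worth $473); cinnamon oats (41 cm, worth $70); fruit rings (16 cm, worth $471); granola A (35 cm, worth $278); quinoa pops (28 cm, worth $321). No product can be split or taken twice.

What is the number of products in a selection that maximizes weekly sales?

5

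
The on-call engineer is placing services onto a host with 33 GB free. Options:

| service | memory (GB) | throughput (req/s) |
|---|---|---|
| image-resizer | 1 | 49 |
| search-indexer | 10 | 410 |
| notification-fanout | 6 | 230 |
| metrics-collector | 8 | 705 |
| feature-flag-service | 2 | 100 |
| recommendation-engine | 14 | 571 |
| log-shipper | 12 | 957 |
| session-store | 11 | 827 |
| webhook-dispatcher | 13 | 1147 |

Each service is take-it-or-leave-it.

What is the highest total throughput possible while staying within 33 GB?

2809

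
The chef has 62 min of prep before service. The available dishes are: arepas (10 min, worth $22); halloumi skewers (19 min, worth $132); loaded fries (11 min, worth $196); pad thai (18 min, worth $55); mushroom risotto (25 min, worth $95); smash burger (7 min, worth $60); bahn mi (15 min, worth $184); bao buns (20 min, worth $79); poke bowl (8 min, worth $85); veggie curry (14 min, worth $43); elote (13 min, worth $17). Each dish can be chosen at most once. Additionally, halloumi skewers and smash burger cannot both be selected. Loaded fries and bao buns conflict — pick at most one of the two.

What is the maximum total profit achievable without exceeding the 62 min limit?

597

Ranking by ratio (profit/min): loaded fries 17.82, bahn mi 12.27, poke bowl 10.62, smash burger 8.57.
Best packing: halloumi skewers + loaded fries + bahn mi + poke bowl — 53 min, 597 total.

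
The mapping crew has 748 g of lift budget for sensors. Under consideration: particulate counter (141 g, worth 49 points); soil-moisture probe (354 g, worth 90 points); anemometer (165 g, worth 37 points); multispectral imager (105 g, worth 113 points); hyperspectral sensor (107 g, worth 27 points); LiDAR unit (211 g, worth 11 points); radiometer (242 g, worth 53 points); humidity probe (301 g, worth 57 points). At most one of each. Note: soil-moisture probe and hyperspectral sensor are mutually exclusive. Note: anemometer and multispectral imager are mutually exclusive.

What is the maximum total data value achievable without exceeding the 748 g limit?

256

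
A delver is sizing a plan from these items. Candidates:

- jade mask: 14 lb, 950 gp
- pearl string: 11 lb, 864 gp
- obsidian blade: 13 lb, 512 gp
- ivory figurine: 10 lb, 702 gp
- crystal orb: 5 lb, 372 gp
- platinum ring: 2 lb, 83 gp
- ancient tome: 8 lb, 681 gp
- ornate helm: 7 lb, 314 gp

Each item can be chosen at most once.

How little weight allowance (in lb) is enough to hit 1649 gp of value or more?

23

Minimise lb subject to total value ≥ 1649.
pearl string + ivory figurine + platinum ring reaches 1649 using 23 lb.
Any bundle with less than 23 lb falls short of 1649.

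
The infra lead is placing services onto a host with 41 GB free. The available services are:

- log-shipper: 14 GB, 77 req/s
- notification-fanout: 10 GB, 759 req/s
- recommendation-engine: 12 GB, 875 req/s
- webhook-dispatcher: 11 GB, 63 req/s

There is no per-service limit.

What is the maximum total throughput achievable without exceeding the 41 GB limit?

Density check — notification-fanout 75.90, recommendation-engine 72.92, webhook-dispatcher 5.73, log-shipper 5.50 are the best per GB.
Taking 4×notification-fanout: 40 GB used, 3036 in throughput.

3036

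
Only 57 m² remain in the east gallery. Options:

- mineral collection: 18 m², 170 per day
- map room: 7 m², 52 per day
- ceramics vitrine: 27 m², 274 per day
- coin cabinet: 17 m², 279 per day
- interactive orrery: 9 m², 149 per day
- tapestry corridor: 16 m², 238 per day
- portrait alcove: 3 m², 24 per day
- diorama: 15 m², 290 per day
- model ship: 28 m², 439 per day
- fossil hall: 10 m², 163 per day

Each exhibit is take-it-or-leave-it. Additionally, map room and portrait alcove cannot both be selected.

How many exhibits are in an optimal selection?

4

Best achievable expected visitors is 956.
coin cabinet + interactive orrery + tapestry corridor + diorama hits 956 at 57 m².
All optima have 4 exhibits.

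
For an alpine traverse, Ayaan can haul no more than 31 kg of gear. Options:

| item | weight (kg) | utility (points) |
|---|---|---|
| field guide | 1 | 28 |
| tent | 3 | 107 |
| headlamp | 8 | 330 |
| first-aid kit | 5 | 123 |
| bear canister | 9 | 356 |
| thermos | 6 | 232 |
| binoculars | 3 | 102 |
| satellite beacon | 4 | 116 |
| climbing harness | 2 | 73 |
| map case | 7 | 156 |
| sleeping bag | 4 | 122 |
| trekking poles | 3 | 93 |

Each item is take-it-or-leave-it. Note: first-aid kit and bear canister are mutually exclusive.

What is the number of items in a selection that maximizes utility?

6

Best achievable utility is 1200.
One optimal bundle: tent + headlamp + bear canister + thermos + binoculars + climbing harness (31 kg).
Every optimal selection uses 6 items.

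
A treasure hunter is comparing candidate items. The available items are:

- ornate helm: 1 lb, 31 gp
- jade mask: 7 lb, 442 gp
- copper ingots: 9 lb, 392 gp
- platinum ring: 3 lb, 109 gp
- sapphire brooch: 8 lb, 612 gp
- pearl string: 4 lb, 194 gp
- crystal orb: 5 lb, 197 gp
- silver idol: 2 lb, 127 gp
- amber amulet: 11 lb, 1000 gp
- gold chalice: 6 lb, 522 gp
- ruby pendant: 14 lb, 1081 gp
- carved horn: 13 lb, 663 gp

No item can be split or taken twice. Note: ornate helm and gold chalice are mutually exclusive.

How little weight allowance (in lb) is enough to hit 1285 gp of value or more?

17

Look for the lowest-weight combination reaching 1285.
pearl string + silver idol + amber amulet reaches 1321 using 17 lb.
Any bundle with less than 17 lb falls short of 1285.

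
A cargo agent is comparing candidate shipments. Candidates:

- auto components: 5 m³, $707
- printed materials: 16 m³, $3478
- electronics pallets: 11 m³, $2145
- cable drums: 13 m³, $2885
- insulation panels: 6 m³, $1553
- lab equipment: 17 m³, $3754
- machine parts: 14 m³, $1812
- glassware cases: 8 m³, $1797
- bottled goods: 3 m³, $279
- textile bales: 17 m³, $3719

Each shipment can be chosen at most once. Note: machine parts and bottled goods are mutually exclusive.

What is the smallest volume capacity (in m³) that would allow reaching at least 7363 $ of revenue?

Minimise m³ subject to total revenue ≥ 7363.
Taking electronics pallets + insulation panels + lab equipment gives 7452 (≥ 7363) for 34 m³.
No combination under 34 m³ hits 7363.

34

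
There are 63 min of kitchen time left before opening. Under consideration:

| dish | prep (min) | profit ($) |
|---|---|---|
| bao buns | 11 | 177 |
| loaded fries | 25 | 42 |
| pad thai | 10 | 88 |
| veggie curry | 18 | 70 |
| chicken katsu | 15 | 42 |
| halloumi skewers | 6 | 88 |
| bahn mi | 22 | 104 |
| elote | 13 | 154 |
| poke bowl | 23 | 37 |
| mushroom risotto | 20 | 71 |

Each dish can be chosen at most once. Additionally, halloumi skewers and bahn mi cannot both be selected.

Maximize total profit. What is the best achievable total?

578

Best packing: bao buns + pad thai + halloumi skewers + elote + mushroom risotto — 60 min, 578 total.
Next best is bao buns + pad thai + veggie curry + halloumi skewers + elote at 577 (58 min) — short by 1.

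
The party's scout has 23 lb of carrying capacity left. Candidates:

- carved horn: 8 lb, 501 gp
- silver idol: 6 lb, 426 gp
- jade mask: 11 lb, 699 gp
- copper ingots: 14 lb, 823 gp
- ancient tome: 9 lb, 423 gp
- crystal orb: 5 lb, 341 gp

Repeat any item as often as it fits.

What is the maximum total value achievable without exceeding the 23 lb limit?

1619

Best packing: 3×silver idol + crystal orb — 23 lb, 1619 total.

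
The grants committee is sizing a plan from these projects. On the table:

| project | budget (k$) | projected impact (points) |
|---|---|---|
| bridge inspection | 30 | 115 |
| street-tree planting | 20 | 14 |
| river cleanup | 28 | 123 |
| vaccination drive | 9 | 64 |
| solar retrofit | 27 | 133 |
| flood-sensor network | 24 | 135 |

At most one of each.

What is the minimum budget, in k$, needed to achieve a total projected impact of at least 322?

60

Need the lightest bundle worth ≥ 322.
Taking vaccination drive + solar retrofit + flood-sensor network gives 332 (≥ 322) for 60 k$.
Any bundle with less than 60 k$ falls short of 322.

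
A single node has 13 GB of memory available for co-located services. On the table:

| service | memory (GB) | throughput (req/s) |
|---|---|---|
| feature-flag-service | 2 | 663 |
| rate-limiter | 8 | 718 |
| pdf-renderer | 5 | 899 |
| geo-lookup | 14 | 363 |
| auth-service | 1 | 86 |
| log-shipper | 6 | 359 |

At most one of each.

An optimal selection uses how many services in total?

3

The maximum throughput within 13 GB is 1921.
feature-flag-service + pdf-renderer + log-shipper hits 1921 at 13 GB.
All optima have 3 services.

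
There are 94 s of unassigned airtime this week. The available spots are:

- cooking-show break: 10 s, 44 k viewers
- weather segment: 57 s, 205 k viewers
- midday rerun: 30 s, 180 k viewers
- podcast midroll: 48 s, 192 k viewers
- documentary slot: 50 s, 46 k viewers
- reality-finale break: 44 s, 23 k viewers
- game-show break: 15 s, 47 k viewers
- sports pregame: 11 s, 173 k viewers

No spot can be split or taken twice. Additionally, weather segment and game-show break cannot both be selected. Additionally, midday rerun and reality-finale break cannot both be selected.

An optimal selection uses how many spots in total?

3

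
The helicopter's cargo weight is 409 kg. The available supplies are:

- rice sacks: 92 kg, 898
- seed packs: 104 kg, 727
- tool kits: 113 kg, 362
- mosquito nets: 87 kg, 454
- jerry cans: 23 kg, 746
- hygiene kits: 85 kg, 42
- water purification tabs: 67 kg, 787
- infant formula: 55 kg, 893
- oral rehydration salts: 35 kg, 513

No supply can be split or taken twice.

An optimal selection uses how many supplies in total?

Best achievable people served is 4564.
rice sacks + seed packs + jerry cans + water purification tabs + infant formula + oral rehydration salts hits 4564 at 376 kg.
Every optimal selection uses 6 supplies.

6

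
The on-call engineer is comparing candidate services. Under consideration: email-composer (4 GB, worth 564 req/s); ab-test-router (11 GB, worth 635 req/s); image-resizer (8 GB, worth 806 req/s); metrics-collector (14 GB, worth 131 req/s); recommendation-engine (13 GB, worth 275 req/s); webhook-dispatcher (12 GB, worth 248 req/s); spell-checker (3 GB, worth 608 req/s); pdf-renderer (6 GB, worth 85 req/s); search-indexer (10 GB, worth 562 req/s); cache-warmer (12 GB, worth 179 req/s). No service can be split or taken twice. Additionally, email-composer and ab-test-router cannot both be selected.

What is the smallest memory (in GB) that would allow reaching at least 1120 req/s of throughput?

7

Minimise GB subject to total throughput ≥ 1120.
email-composer + spell-checker: 1172 throughput at 7 GB.
No combination under 7 GB hits 1120.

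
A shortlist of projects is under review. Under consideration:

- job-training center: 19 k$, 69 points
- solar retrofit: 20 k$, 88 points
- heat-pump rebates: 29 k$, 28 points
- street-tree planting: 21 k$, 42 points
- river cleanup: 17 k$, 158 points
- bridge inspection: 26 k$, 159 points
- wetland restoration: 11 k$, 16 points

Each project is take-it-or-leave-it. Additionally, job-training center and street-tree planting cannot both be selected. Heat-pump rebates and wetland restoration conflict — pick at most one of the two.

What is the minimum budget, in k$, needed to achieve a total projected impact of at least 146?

17

Need the lightest bundle worth ≥ 146.
river cleanup: 158 projected impact at 17 k$.
Any bundle with less than 17 k$ falls short of 146.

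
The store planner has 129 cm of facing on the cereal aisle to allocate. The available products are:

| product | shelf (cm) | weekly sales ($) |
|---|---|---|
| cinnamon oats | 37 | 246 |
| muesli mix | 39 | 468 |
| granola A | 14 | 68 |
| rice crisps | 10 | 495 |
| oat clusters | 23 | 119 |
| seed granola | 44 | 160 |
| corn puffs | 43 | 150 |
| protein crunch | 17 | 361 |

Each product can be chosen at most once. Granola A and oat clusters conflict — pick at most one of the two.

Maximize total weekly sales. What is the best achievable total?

1689

The ratio ordering already packs tightly: cinnamon oats + muesli mix + rice crisps + oat clusters + protein crunch, 126 cm, 1689.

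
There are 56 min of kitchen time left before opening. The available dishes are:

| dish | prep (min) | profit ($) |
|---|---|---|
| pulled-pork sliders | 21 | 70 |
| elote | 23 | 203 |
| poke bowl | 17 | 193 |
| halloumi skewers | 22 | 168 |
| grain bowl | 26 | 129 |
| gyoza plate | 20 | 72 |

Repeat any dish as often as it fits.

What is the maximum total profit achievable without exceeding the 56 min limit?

579

The ratio ordering already packs tightly: 3×poke bowl, 51 min, 579.
Nothing else within 56 min beats 579.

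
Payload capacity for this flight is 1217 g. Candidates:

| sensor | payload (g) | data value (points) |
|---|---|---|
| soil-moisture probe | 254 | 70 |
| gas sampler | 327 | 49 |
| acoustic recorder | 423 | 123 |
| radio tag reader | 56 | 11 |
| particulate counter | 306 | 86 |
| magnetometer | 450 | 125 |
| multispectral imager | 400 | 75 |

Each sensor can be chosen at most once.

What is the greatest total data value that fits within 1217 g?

334

Ranking by ratio (data value/g): acoustic recorder 0.29, particulate counter 0.28, magnetometer 0.28, soil-moisture probe 0.28.
The ratio ordering already packs tightly: acoustic recorder + particulate counter + magnetometer, 1179 g, 334.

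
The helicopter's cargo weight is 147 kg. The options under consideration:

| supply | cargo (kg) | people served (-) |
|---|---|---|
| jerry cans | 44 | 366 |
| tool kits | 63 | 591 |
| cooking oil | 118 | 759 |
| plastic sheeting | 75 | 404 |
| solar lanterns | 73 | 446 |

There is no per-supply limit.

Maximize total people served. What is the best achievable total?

1182

By people served per kg: tool kits 9.38, jerry cans 8.32, cooking oil 6.43 lead.
Best packing: 2×tool kits — 126 kg, 1182 total.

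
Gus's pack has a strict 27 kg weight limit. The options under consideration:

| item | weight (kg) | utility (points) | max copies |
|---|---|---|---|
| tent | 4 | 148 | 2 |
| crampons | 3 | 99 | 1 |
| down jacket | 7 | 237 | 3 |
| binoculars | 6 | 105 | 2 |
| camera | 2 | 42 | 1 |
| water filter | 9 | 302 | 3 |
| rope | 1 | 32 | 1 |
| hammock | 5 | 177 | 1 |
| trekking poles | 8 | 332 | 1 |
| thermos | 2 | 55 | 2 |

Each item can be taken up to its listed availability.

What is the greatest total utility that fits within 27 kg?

Greedy by ratio would take 2×tent + crampons + rope + hammock + trekking poles + thermos: 27 kg used, total 991.
The 7 kg tied up in hammock and thermos is better spent on down jacket — total rises to 996 (27 kg).
No other feasible combination exceeds 996.

996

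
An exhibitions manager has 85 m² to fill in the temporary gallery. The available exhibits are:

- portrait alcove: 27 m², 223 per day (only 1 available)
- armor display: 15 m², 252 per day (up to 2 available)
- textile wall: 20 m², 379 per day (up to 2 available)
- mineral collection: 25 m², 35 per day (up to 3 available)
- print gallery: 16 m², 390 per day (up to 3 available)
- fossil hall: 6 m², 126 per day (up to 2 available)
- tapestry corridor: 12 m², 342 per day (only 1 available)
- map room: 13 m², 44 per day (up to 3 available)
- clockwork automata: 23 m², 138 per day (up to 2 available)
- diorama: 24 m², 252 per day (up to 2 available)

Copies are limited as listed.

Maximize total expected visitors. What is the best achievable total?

Taking the top-ratio exhibits first gives 3×print gallery + 2×fossil hall + tapestry corridor + map room for 1808 (85 m²).
Replace 2×fossil hall and map room with textile wall: the trade gains 83 net, giving 1891 at 80 m².
No other feasible combination exceeds 1891.

1891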